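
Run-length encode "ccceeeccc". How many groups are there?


Input: ccceeeccc
Scanning for consecutive runs:
  Group 1: 'c' x 3 (positions 0-2)
  Group 2: 'e' x 3 (positions 3-5)
  Group 3: 'c' x 3 (positions 6-8)
Total groups: 3

3


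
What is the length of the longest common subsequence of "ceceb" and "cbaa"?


LCS of "ceceb" and "cbaa"
DP table:
           c    b    a    a
      0    0    0    0    0
  c   0    1    1    1    1
  e   0    1    1    1    1
  c   0    1    1    1    1
  e   0    1    1    1    1
  b   0    1    2    2    2
LCS length = dp[5][4] = 2

2


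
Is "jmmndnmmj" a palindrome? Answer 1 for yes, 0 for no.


Input: jmmndnmmj
Reversed: jmmndnmmj
  Compare pos 0 ('j') with pos 8 ('j'): match
  Compare pos 1 ('m') with pos 7 ('m'): match
  Compare pos 2 ('m') with pos 6 ('m'): match
  Compare pos 3 ('n') with pos 5 ('n'): match
Result: palindrome

1


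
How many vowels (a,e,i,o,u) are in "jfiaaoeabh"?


Input: jfiaaoeabh
Checking each character:
  'j' at position 0: consonant
  'f' at position 1: consonant
  'i' at position 2: vowel (running total: 1)
  'a' at position 3: vowel (running total: 2)
  'a' at position 4: vowel (running total: 3)
  'o' at position 5: vowel (running total: 4)
  'e' at position 6: vowel (running total: 5)
  'a' at position 7: vowel (running total: 6)
  'b' at position 8: consonant
  'h' at position 9: consonant
Total vowels: 6

6


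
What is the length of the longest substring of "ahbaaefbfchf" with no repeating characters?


Input: "ahbaaefbfchf"
Sliding window (track last position of each char):
  Position 0 ('a'): window [0,0] length 1 -- new best
  Position 1 ('h'): window [0,1] length 2 -- new best
  Position 2 ('b'): window [0,2] length 3 -- new best
  Position 3 ('a'): repeat (last at 0), move window start to 1
  Position 3 ('a'): window [1,3] length 3
  Position 4 ('a'): repeat (last at 3), move window start to 4
  Position 4 ('a'): window [4,4] length 1
  Position 5 ('e'): window [4,5] length 2
  Position 6 ('f'): window [4,6] length 3
  Position 7 ('b'): window [4,7] length 4 -- new best
  Position 8 ('f'): repeat (last at 6), move window start to 7
  Position 8 ('f'): window [7,8] length 2
  Position 9 ('c'): window [7,9] length 3
  Position 10 ('h'): window [7,10] length 4
  Position 11 ('f'): repeat (last at 8), move window start to 9
  Position 11 ('f'): window [9,11] length 3
Longest substring with no repeats: "aefb" with length 4

4


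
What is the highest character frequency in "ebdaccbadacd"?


Input: ebdaccbadacd
Character counts:
  'a': 3
  'b': 2
  'c': 3
  'd': 3
  'e': 1
Maximum frequency: 3

3


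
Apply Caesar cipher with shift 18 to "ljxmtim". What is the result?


Caesar cipher: shift "ljxmtim" by 18
  'l' (pos 11) + 18 = pos 3 = 'd'
  'j' (pos 9) + 18 = pos 1 = 'b'
  'x' (pos 23) + 18 = pos 15 = 'p'
  'm' (pos 12) + 18 = pos 4 = 'e'
  't' (pos 19) + 18 = pos 11 = 'l'
  'i' (pos 8) + 18 = pos 0 = 'a'
  'm' (pos 12) + 18 = pos 4 = 'e'
Result: dbpelae

dbpelae


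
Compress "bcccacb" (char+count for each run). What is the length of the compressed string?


Input: bcccacb
Runs:
  'b' x 1 => "b1"
  'c' x 3 => "c3"
  'a' x 1 => "a1"
  'c' x 1 => "c1"
  'b' x 1 => "b1"
Compressed: "b1c3a1c1b1"
Compressed length: 10

10


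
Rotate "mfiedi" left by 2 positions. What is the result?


Input: "mfiedi", rotate left by 2
First 2 characters: "mf"
Remaining characters: "iedi"
Concatenate remaining + first: "iedi" + "mf" = "iedimf"

iedimf


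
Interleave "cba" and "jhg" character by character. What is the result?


Interleaving "cba" and "jhg":
  Position 0: 'c' from first, 'j' from second => "cj"
  Position 1: 'b' from first, 'h' from second => "bh"
  Position 2: 'a' from first, 'g' from second => "ag"
Result: cjbhag

cjbhag


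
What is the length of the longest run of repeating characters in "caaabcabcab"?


Input: "caaabcabcab"
Scanning for longest run:
  Position 1 ('a'): new char, reset run to 1
  Position 2 ('a'): continues run of 'a', length=2
  Position 3 ('a'): continues run of 'a', length=3
  Position 4 ('b'): new char, reset run to 1
  Position 5 ('c'): new char, reset run to 1
  Position 6 ('a'): new char, reset run to 1
  Position 7 ('b'): new char, reset run to 1
  Position 8 ('c'): new char, reset run to 1
  Position 9 ('a'): new char, reset run to 1
  Position 10 ('b'): new char, reset run to 1
Longest run: 'a' with length 3

3


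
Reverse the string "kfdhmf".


Input: kfdhmf
Reading characters right to left:
  Position 5: 'f'
  Position 4: 'm'
  Position 3: 'h'
  Position 2: 'd'
  Position 1: 'f'
  Position 0: 'k'
Reversed: fmhdfk

fmhdfk


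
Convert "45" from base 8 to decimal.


Input: "45" in base 8
Positional expansion:
  Digit '4' (value 4) x 8^1 = 32
  Digit '5' (value 5) x 8^0 = 5
Sum = 37

37


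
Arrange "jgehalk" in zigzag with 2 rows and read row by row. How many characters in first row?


Zigzag "jgehalk" into 2 rows:
Placing characters:
  'j' => row 0
  'g' => row 1
  'e' => row 0
  'h' => row 1
  'a' => row 0
  'l' => row 1
  'k' => row 0
Rows:
  Row 0: "jeak"
  Row 1: "ghl"
First row length: 4

4


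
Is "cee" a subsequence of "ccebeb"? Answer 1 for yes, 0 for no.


Check if "cee" is a subsequence of "ccebeb"
Greedy scan:
  Position 0 ('c'): matches sub[0] = 'c'
  Position 1 ('c'): no match needed
  Position 2 ('e'): matches sub[1] = 'e'
  Position 3 ('b'): no match needed
  Position 4 ('e'): matches sub[2] = 'e'
  Position 5 ('b'): no match needed
All 3 characters matched => is a subsequence

1


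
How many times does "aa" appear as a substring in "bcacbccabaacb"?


Searching for "aa" in "bcacbccabaacb"
Scanning each position:
  Position 0: "bc" => no
  Position 1: "ca" => no
  Position 2: "ac" => no
  Position 3: "cb" => no
  Position 4: "bc" => no
  Position 5: "cc" => no
  Position 6: "ca" => no
  Position 7: "ab" => no
  Position 8: "ba" => no
  Position 9: "aa" => MATCH
  Position 10: "ac" => no
  Position 11: "cb" => no
Total occurrences: 1

1


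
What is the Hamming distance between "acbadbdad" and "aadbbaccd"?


Comparing "acbadbdad" and "aadbbaccd" position by position:
  Position 0: 'a' vs 'a' => same
  Position 1: 'c' vs 'a' => differ
  Position 2: 'b' vs 'd' => differ
  Position 3: 'a' vs 'b' => differ
  Position 4: 'd' vs 'b' => differ
  Position 5: 'b' vs 'a' => differ
  Position 6: 'd' vs 'c' => differ
  Position 7: 'a' vs 'c' => differ
  Position 8: 'd' vs 'd' => same
Total differences (Hamming distance): 7

7


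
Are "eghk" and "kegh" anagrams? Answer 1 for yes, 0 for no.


Strings: "eghk", "kegh"
Sorted first:  eghk
Sorted second: eghk
Sorted forms match => anagrams

1


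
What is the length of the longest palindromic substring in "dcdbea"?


Input: "dcdbea"
Checking substrings for palindromes:
  [0:3] "dcd" (len 3) => palindrome
Longest palindromic substring: "dcd" with length 3

3


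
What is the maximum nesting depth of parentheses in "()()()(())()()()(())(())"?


Input: "()()()(())()()()(())(())"
Tracking depth:
  Position 0 '(': depth becomes 1
  Position 1 ')': depth becomes 0
  Position 2 '(': depth becomes 1
  Position 3 ')': depth becomes 0
  Position 4 '(': depth becomes 1
  Position 5 ')': depth becomes 0
  Position 6 '(': depth becomes 1
  Position 7 '(': depth becomes 2
  Position 8 ')': depth becomes 1
  Position 9 ')': depth becomes 0
  Position 10 '(': depth becomes 1
  Position 11 ')': depth becomes 0
  Position 12 '(': depth becomes 1
  Position 13 ')': depth becomes 0
  Position 14 '(': depth becomes 1
  Position 15 ')': depth becomes 0
  Position 16 '(': depth becomes 1
  Position 17 '(': depth becomes 2
  Position 18 ')': depth becomes 1
  Position 19 ')': depth becomes 0
  Position 20 '(': depth becomes 1
  Position 21 '(': depth becomes 2
  Position 22 ')': depth becomes 1
  Position 23 ')': depth becomes 0
Maximum depth reached: 2

2


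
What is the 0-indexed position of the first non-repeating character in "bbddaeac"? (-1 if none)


Input: bbddaeac
Character frequencies:
  'a': 2
  'b': 2
  'c': 1
  'd': 2
  'e': 1
Scanning left to right for freq == 1:
  Position 0 ('b'): freq=2, skip
  Position 1 ('b'): freq=2, skip
  Position 2 ('d'): freq=2, skip
  Position 3 ('d'): freq=2, skip
  Position 4 ('a'): freq=2, skip
  Position 5 ('e'): unique! => answer = 5

5


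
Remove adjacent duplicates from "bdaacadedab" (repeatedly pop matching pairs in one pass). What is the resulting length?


Input: bdaacadedab
Stack-based adjacent duplicate removal:
  Read 'b': push. Stack: b
  Read 'd': push. Stack: bd
  Read 'a': push. Stack: bda
  Read 'a': matches stack top 'a' => pop. Stack: bd
  Read 'c': push. Stack: bdc
  Read 'a': push. Stack: bdca
  Read 'd': push. Stack: bdcad
  Read 'e': push. Stack: bdcade
  Read 'd': push. Stack: bdcaded
  Read 'a': push. Stack: bdcadeda
  Read 'b': push. Stack: bdcadedab
Final stack: "bdcadedab" (length 9)

9


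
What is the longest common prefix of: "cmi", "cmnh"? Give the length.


Words: cmi, cmnh
  Position 0: all 'c' => match
  Position 1: all 'm' => match
  Position 2: ('i', 'n') => mismatch, stop
LCP = "cm" (length 2)

2


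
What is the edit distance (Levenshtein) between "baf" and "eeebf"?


Computing edit distance: "baf" -> "eeebf"
DP table:
           e    e    e    b    f
      0    1    2    3    4    5
  b   1    1    2    3    3    4
  a   2    2    2    3    4    4
  f   3    3    3    3    4    4
Edit distance = dp[3][5] = 4

4


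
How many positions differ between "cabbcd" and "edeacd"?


Comparing "cabbcd" and "edeacd" position by position:
  Position 0: 'c' vs 'e' => DIFFER
  Position 1: 'a' vs 'd' => DIFFER
  Position 2: 'b' vs 'e' => DIFFER
  Position 3: 'b' vs 'a' => DIFFER
  Position 4: 'c' vs 'c' => same
  Position 5: 'd' vs 'd' => same
Positions that differ: 4

4


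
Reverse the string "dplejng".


Input: dplejng
Reading characters right to left:
  Position 6: 'g'
  Position 5: 'n'
  Position 4: 'j'
  Position 3: 'e'
  Position 2: 'l'
  Position 1: 'p'
  Position 0: 'd'
Reversed: gnjelpd

gnjelpd


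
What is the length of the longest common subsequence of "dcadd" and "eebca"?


LCS of "dcadd" and "eebca"
DP table:
           e    e    b    c    a
      0    0    0    0    0    0
  d   0    0    0    0    0    0
  c   0    0    0    0    1    1
  a   0    0    0    0    1    2
  d   0    0    0    0    1    2
  d   0    0    0    0    1    2
LCS length = dp[5][5] = 2

2


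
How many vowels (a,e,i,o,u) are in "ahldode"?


Input: ahldode
Checking each character:
  'a' at position 0: vowel (running total: 1)
  'h' at position 1: consonant
  'l' at position 2: consonant
  'd' at position 3: consonant
  'o' at position 4: vowel (running total: 2)
  'd' at position 5: consonant
  'e' at position 6: vowel (running total: 3)
Total vowels: 3

3


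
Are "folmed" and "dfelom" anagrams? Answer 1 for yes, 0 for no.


Strings: "folmed", "dfelom"
Sorted first:  deflmo
Sorted second: deflmo
Sorted forms match => anagrams

1


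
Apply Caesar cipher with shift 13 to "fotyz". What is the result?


Caesar cipher: shift "fotyz" by 13
  'f' (pos 5) + 13 = pos 18 = 's'
  'o' (pos 14) + 13 = pos 1 = 'b'
  't' (pos 19) + 13 = pos 6 = 'g'
  'y' (pos 24) + 13 = pos 11 = 'l'
  'z' (pos 25) + 13 = pos 12 = 'm'
Result: sbglm

sbglm


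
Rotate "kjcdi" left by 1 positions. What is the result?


Input: "kjcdi", rotate left by 1
First 1 characters: "k"
Remaining characters: "jcdi"
Concatenate remaining + first: "jcdi" + "k" = "jcdik"

jcdik


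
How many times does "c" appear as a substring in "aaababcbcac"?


Searching for "c" in "aaababcbcac"
Scanning each position:
  Position 0: "a" => no
  Position 1: "a" => no
  Position 2: "a" => no
  Position 3: "b" => no
  Position 4: "a" => no
  Position 5: "b" => no
  Position 6: "c" => MATCH
  Position 7: "b" => no
  Position 8: "c" => MATCH
  Position 9: "a" => no
  Position 10: "c" => MATCH
Total occurrences: 3

3


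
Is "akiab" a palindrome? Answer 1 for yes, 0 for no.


Input: akiab
Reversed: baika
  Compare pos 0 ('a') with pos 4 ('b'): MISMATCH
  Compare pos 1 ('k') with pos 3 ('a'): MISMATCH
Result: not a palindrome

0


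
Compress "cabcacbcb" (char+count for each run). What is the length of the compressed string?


Input: cabcacbcb
Runs:
  'c' x 1 => "c1"
  'a' x 1 => "a1"
  'b' x 1 => "b1"
  'c' x 1 => "c1"
  'a' x 1 => "a1"
  'c' x 1 => "c1"
  'b' x 1 => "b1"
  'c' x 1 => "c1"
  'b' x 1 => "b1"
Compressed: "c1a1b1c1a1c1b1c1b1"
Compressed length: 18

18


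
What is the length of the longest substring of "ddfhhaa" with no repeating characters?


Input: "ddfhhaa"
Sliding window (track last position of each char):
  Position 0 ('d'): window [0,0] length 1 -- new best
  Position 1 ('d'): repeat (last at 0), move window start to 1
  Position 1 ('d'): window [1,1] length 1
  Position 2 ('f'): window [1,2] length 2 -- new best
  Position 3 ('h'): window [1,3] length 3 -- new best
  Position 4 ('h'): repeat (last at 3), move window start to 4
  Position 4 ('h'): window [4,4] length 1
  Position 5 ('a'): window [4,5] length 2
  Position 6 ('a'): repeat (last at 5), move window start to 6
  Position 6 ('a'): window [6,6] length 1
Longest substring with no repeats: "dfh" with length 3

3


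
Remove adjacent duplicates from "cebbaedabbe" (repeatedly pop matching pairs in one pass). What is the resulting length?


Input: cebbaedabbe
Stack-based adjacent duplicate removal:
  Read 'c': push. Stack: c
  Read 'e': push. Stack: ce
  Read 'b': push. Stack: ceb
  Read 'b': matches stack top 'b' => pop. Stack: ce
  Read 'a': push. Stack: cea
  Read 'e': push. Stack: ceae
  Read 'd': push. Stack: ceaed
  Read 'a': push. Stack: ceaeda
  Read 'b': push. Stack: ceaedab
  Read 'b': matches stack top 'b' => pop. Stack: ceaeda
  Read 'e': push. Stack: ceaedae
Final stack: "ceaedae" (length 7)

7


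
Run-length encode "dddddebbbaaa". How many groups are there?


Input: dddddebbbaaa
Scanning for consecutive runs:
  Group 1: 'd' x 5 (positions 0-4)
  Group 2: 'e' x 1 (positions 5-5)
  Group 3: 'b' x 3 (positions 6-8)
  Group 4: 'a' x 3 (positions 9-11)
Total groups: 4

4


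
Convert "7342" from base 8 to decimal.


Input: "7342" in base 8
Positional expansion:
  Digit '7' (value 7) x 8^3 = 3584
  Digit '3' (value 3) x 8^2 = 192
  Digit '4' (value 4) x 8^1 = 32
  Digit '2' (value 2) x 8^0 = 2
Sum = 3810

3810


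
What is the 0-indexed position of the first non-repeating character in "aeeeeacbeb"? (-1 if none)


Input: aeeeeacbeb
Character frequencies:
  'a': 2
  'b': 2
  'c': 1
  'e': 5
Scanning left to right for freq == 1:
  Position 0 ('a'): freq=2, skip
  Position 1 ('e'): freq=5, skip
  Position 2 ('e'): freq=5, skip
  Position 3 ('e'): freq=5, skip
  Position 4 ('e'): freq=5, skip
  Position 5 ('a'): freq=2, skip
  Position 6 ('c'): unique! => answer = 6

6


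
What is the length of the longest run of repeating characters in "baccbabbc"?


Input: "baccbabbc"
Scanning for longest run:
  Position 1 ('a'): new char, reset run to 1
  Position 2 ('c'): new char, reset run to 1
  Position 3 ('c'): continues run of 'c', length=2
  Position 4 ('b'): new char, reset run to 1
  Position 5 ('a'): new char, reset run to 1
  Position 6 ('b'): new char, reset run to 1
  Position 7 ('b'): continues run of 'b', length=2
  Position 8 ('c'): new char, reset run to 1
Longest run: 'c' with length 2

2


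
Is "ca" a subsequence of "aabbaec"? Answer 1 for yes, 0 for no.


Check if "ca" is a subsequence of "aabbaec"
Greedy scan:
  Position 0 ('a'): no match needed
  Position 1 ('a'): no match needed
  Position 2 ('b'): no match needed
  Position 3 ('b'): no match needed
  Position 4 ('a'): no match needed
  Position 5 ('e'): no match needed
  Position 6 ('c'): matches sub[0] = 'c'
Only matched 1/2 characters => not a subsequence

0


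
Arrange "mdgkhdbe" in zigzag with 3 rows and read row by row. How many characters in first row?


Zigzag "mdgkhdbe" into 3 rows:
Placing characters:
  'm' => row 0
  'd' => row 1
  'g' => row 2
  'k' => row 1
  'h' => row 0
  'd' => row 1
  'b' => row 2
  'e' => row 1
Rows:
  Row 0: "mh"
  Row 1: "dkde"
  Row 2: "gb"
First row length: 2

2


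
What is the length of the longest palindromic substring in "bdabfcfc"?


Input: "bdabfcfc"
Checking substrings for palindromes:
  [4:7] "fcf" (len 3) => palindrome
  [5:8] "cfc" (len 3) => palindrome
Longest palindromic substring: "fcf" with length 3

3


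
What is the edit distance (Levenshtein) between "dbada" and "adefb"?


Computing edit distance: "dbada" -> "adefb"
DP table:
           a    d    e    f    b
      0    1    2    3    4    5
  d   1    1    1    2    3    4
  b   2    2    2    2    3    3
  a   3    2    3    3    3    4
  d   4    3    2    3    4    4
  a   5    4    3    3    4    5
Edit distance = dp[5][5] = 5

5


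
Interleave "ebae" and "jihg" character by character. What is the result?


Interleaving "ebae" and "jihg":
  Position 0: 'e' from first, 'j' from second => "ej"
  Position 1: 'b' from first, 'i' from second => "bi"
  Position 2: 'a' from first, 'h' from second => "ah"
  Position 3: 'e' from first, 'g' from second => "eg"
Result: ejbiaheg

ejbiaheg


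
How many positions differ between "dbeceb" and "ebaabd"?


Comparing "dbeceb" and "ebaabd" position by position:
  Position 0: 'd' vs 'e' => DIFFER
  Position 1: 'b' vs 'b' => same
  Position 2: 'e' vs 'a' => DIFFER
  Position 3: 'c' vs 'a' => DIFFER
  Position 4: 'e' vs 'b' => DIFFER
  Position 5: 'b' vs 'd' => DIFFER
Positions that differ: 5

5


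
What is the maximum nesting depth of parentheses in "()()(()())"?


Input: "()()(()())"
Tracking depth:
  Position 0 '(': depth becomes 1
  Position 1 ')': depth becomes 0
  Position 2 '(': depth becomes 1
  Position 3 ')': depth becomes 0
  Position 4 '(': depth becomes 1
  Position 5 '(': depth becomes 2
  Position 6 ')': depth becomes 1
  Position 7 '(': depth becomes 2
  Position 8 ')': depth becomes 1
  Position 9 ')': depth becomes 0
Maximum depth reached: 2

2


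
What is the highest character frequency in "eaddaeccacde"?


Input: eaddaeccacde
Character counts:
  'a': 3
  'c': 3
  'd': 3
  'e': 3
Maximum frequency: 3

3


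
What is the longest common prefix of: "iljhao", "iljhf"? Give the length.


Words: iljhao, iljhf
  Position 0: all 'i' => match
  Position 1: all 'l' => match
  Position 2: all 'j' => match
  Position 3: all 'h' => match
  Position 4: ('a', 'f') => mismatch, stop
LCP = "iljh" (length 4)

4


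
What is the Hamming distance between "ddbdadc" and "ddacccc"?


Comparing "ddbdadc" and "ddacccc" position by position:
  Position 0: 'd' vs 'd' => same
  Position 1: 'd' vs 'd' => same
  Position 2: 'b' vs 'a' => differ
  Position 3: 'd' vs 'c' => differ
  Position 4: 'a' vs 'c' => differ
  Position 5: 'd' vs 'c' => differ
  Position 6: 'c' vs 'c' => same
Total differences (Hamming distance): 4

4


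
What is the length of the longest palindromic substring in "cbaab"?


Input: "cbaab"
Checking substrings for palindromes:
  [1:5] "baab" (len 4) => palindrome
  [2:4] "aa" (len 2) => palindrome
Longest palindromic substring: "baab" with length 4

4


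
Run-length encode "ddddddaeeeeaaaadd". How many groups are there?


Input: ddddddaeeeeaaaadd
Scanning for consecutive runs:
  Group 1: 'd' x 6 (positions 0-5)
  Group 2: 'a' x 1 (positions 6-6)
  Group 3: 'e' x 4 (positions 7-10)
  Group 4: 'a' x 4 (positions 11-14)
  Group 5: 'd' x 2 (positions 15-16)
Total groups: 5

5


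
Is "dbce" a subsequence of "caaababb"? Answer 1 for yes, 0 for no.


Check if "dbce" is a subsequence of "caaababb"
Greedy scan:
  Position 0 ('c'): no match needed
  Position 1 ('a'): no match needed
  Position 2 ('a'): no match needed
  Position 3 ('a'): no match needed
  Position 4 ('b'): no match needed
  Position 5 ('a'): no match needed
  Position 6 ('b'): no match needed
  Position 7 ('b'): no match needed
Only matched 0/4 characters => not a subsequence

0


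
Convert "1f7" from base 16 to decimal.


Input: "1f7" in base 16
Positional expansion:
  Digit '1' (value 1) x 16^2 = 256
  Digit 'f' (value 15) x 16^1 = 240
  Digit '7' (value 7) x 16^0 = 7
Sum = 503

503


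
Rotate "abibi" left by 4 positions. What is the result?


Input: "abibi", rotate left by 4
First 4 characters: "abib"
Remaining characters: "i"
Concatenate remaining + first: "i" + "abib" = "iabib"

iabib


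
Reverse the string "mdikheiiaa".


Input: mdikheiiaa
Reading characters right to left:
  Position 9: 'a'
  Position 8: 'a'
  Position 7: 'i'
  Position 6: 'i'
  Position 5: 'e'
  Position 4: 'h'
  Position 3: 'k'
  Position 2: 'i'
  Position 1: 'd'
  Position 0: 'm'
Reversed: aaiiehkidm

aaiiehkidm


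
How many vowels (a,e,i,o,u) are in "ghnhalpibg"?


Input: ghnhalpibg
Checking each character:
  'g' at position 0: consonant
  'h' at position 1: consonant
  'n' at position 2: consonant
  'h' at position 3: consonant
  'a' at position 4: vowel (running total: 1)
  'l' at position 5: consonant
  'p' at position 6: consonant
  'i' at position 7: vowel (running total: 2)
  'b' at position 8: consonant
  'g' at position 9: consonant
Total vowels: 2

2


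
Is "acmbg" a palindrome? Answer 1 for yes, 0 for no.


Input: acmbg
Reversed: gbmca
  Compare pos 0 ('a') with pos 4 ('g'): MISMATCH
  Compare pos 1 ('c') with pos 3 ('b'): MISMATCH
Result: not a palindrome

0


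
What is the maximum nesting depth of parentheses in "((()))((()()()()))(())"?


Input: "((()))((()()()()))(())"
Tracking depth:
  Position 0 '(': depth becomes 1
  Position 1 '(': depth becomes 2
  Position 2 '(': depth becomes 3
  Position 3 ')': depth becomes 2
  Position 4 ')': depth becomes 1
  Position 5 ')': depth becomes 0
  Position 6 '(': depth becomes 1
  Position 7 '(': depth becomes 2
  Position 8 '(': depth becomes 3
  Position 9 ')': depth becomes 2
  Position 10 '(': depth becomes 3
  Position 11 ')': depth becomes 2
  Position 12 '(': depth becomes 3
  Position 13 ')': depth becomes 2
  Position 14 '(': depth becomes 3
  Position 15 ')': depth becomes 2
  Position 16 ')': depth becomes 1
  Position 17 ')': depth becomes 0
  Position 18 '(': depth becomes 1
  Position 19 '(': depth becomes 2
  Position 20 ')': depth becomes 1
  Position 21 ')': depth becomes 0
Maximum depth reached: 3

3


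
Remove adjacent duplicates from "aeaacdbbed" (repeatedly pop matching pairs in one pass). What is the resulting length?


Input: aeaacdbbed
Stack-based adjacent duplicate removal:
  Read 'a': push. Stack: a
  Read 'e': push. Stack: ae
  Read 'a': push. Stack: aea
  Read 'a': matches stack top 'a' => pop. Stack: ae
  Read 'c': push. Stack: aec
  Read 'd': push. Stack: aecd
  Read 'b': push. Stack: aecdb
  Read 'b': matches stack top 'b' => pop. Stack: aecd
  Read 'e': push. Stack: aecde
  Read 'd': push. Stack: aecded
Final stack: "aecded" (length 6)

6


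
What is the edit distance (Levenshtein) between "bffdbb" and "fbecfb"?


Computing edit distance: "bffdbb" -> "fbecfb"
DP table:
           f    b    e    c    f    b
      0    1    2    3    4    5    6
  b   1    1    1    2    3    4    5
  f   2    1    2    2    3    3    4
  f   3    2    2    3    3    3    4
  d   4    3    3    3    4    4    4
  b   5    4    3    4    4    5    4
  b   6    5    4    4    5    5    5
Edit distance = dp[6][6] = 5

5


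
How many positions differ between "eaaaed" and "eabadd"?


Comparing "eaaaed" and "eabadd" position by position:
  Position 0: 'e' vs 'e' => same
  Position 1: 'a' vs 'a' => same
  Position 2: 'a' vs 'b' => DIFFER
  Position 3: 'a' vs 'a' => same
  Position 4: 'e' vs 'd' => DIFFER
  Position 5: 'd' vs 'd' => same
Positions that differ: 2

2


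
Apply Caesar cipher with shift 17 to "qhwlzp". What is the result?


Caesar cipher: shift "qhwlzp" by 17
  'q' (pos 16) + 17 = pos 7 = 'h'
  'h' (pos 7) + 17 = pos 24 = 'y'
  'w' (pos 22) + 17 = pos 13 = 'n'
  'l' (pos 11) + 17 = pos 2 = 'c'
  'z' (pos 25) + 17 = pos 16 = 'q'
  'p' (pos 15) + 17 = pos 6 = 'g'
Result: hyncqg

hyncqg


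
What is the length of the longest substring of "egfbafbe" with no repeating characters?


Input: "egfbafbe"
Sliding window (track last position of each char):
  Position 0 ('e'): window [0,0] length 1 -- new best
  Position 1 ('g'): window [0,1] length 2 -- new best
  Position 2 ('f'): window [0,2] length 3 -- new best
  Position 3 ('b'): window [0,3] length 4 -- new best
  Position 4 ('a'): window [0,4] length 5 -- new best
  Position 5 ('f'): repeat (last at 2), move window start to 3
  Position 5 ('f'): window [3,5] length 3
  Position 6 ('b'): repeat (last at 3), move window start to 4
  Position 6 ('b'): window [4,6] length 3
  Position 7 ('e'): window [4,7] length 4
Longest substring with no repeats: "egfba" with length 5

5


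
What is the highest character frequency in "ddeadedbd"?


Input: ddeadedbd
Character counts:
  'a': 1
  'b': 1
  'd': 5
  'e': 2
Maximum frequency: 5

5


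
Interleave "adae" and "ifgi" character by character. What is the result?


Interleaving "adae" and "ifgi":
  Position 0: 'a' from first, 'i' from second => "ai"
  Position 1: 'd' from first, 'f' from second => "df"
  Position 2: 'a' from first, 'g' from second => "ag"
  Position 3: 'e' from first, 'i' from second => "ei"
Result: aidfagei

aidfagei


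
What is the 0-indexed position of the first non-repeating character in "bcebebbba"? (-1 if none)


Input: bcebebbba
Character frequencies:
  'a': 1
  'b': 5
  'c': 1
  'e': 2
Scanning left to right for freq == 1:
  Position 0 ('b'): freq=5, skip
  Position 1 ('c'): unique! => answer = 1

1


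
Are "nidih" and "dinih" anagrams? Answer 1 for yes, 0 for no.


Strings: "nidih", "dinih"
Sorted first:  dhiin
Sorted second: dhiin
Sorted forms match => anagrams

1


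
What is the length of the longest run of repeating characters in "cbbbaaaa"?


Input: "cbbbaaaa"
Scanning for longest run:
  Position 1 ('b'): new char, reset run to 1
  Position 2 ('b'): continues run of 'b', length=2
  Position 3 ('b'): continues run of 'b', length=3
  Position 4 ('a'): new char, reset run to 1
  Position 5 ('a'): continues run of 'a', length=2
  Position 6 ('a'): continues run of 'a', length=3
  Position 7 ('a'): continues run of 'a', length=4
Longest run: 'a' with length 4

4


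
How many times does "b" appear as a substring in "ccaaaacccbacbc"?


Searching for "b" in "ccaaaacccbacbc"
Scanning each position:
  Position 0: "c" => no
  Position 1: "c" => no
  Position 2: "a" => no
  Position 3: "a" => no
  Position 4: "a" => no
  Position 5: "a" => no
  Position 6: "c" => no
  Position 7: "c" => no
  Position 8: "c" => no
  Position 9: "b" => MATCH
  Position 10: "a" => no
  Position 11: "c" => no
  Position 12: "b" => MATCH
  Position 13: "c" => no
Total occurrences: 2

2


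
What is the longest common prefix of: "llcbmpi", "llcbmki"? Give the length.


Words: llcbmpi, llcbmki
  Position 0: all 'l' => match
  Position 1: all 'l' => match
  Position 2: all 'c' => match
  Position 3: all 'b' => match
  Position 4: all 'm' => match
  Position 5: ('p', 'k') => mismatch, stop
LCP = "llcbm" (length 5)

5


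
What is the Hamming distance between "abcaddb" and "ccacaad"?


Comparing "abcaddb" and "ccacaad" position by position:
  Position 0: 'a' vs 'c' => differ
  Position 1: 'b' vs 'c' => differ
  Position 2: 'c' vs 'a' => differ
  Position 3: 'a' vs 'c' => differ
  Position 4: 'd' vs 'a' => differ
  Position 5: 'd' vs 'a' => differ
  Position 6: 'b' vs 'd' => differ
Total differences (Hamming distance): 7

7


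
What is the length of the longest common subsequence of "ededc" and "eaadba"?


LCS of "ededc" and "eaadba"
DP table:
           e    a    a    d    b    a
      0    0    0    0    0    0    0
  e   0    1    1    1    1    1    1
  d   0    1    1    1    2    2    2
  e   0    1    1    1    2    2    2
  d   0    1    1    1    2    2    2
  c   0    1    1    1    2    2    2
LCS length = dp[5][6] = 2

2


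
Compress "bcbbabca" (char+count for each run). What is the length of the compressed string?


Input: bcbbabca
Runs:
  'b' x 1 => "b1"
  'c' x 1 => "c1"
  'b' x 2 => "b2"
  'a' x 1 => "a1"
  'b' x 1 => "b1"
  'c' x 1 => "c1"
  'a' x 1 => "a1"
Compressed: "b1c1b2a1b1c1a1"
Compressed length: 14

14


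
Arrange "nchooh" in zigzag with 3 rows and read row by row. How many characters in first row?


Zigzag "nchooh" into 3 rows:
Placing characters:
  'n' => row 0
  'c' => row 1
  'h' => row 2
  'o' => row 1
  'o' => row 0
  'h' => row 1
Rows:
  Row 0: "no"
  Row 1: "coh"
  Row 2: "h"
First row length: 2

2


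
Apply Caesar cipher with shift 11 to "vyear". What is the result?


Caesar cipher: shift "vyear" by 11
  'v' (pos 21) + 11 = pos 6 = 'g'
  'y' (pos 24) + 11 = pos 9 = 'j'
  'e' (pos 4) + 11 = pos 15 = 'p'
  'a' (pos 0) + 11 = pos 11 = 'l'
  'r' (pos 17) + 11 = pos 2 = 'c'
Result: gjplc

gjplc


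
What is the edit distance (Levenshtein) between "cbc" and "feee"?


Computing edit distance: "cbc" -> "feee"
DP table:
           f    e    e    e
      0    1    2    3    4
  c   1    1    2    3    4
  b   2    2    2    3    4
  c   3    3    3    3    4
Edit distance = dp[3][4] = 4

4


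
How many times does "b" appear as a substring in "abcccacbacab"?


Searching for "b" in "abcccacbacab"
Scanning each position:
  Position 0: "a" => no
  Position 1: "b" => MATCH
  Position 2: "c" => no
  Position 3: "c" => no
  Position 4: "c" => no
  Position 5: "a" => no
  Position 6: "c" => no
  Position 7: "b" => MATCH
  Position 8: "a" => no
  Position 9: "c" => no
  Position 10: "a" => no
  Position 11: "b" => MATCH
Total occurrences: 3

3


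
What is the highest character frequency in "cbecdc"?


Input: cbecdc
Character counts:
  'b': 1
  'c': 3
  'd': 1
  'e': 1
Maximum frequency: 3

3


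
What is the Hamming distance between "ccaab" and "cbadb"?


Comparing "ccaab" and "cbadb" position by position:
  Position 0: 'c' vs 'c' => same
  Position 1: 'c' vs 'b' => differ
  Position 2: 'a' vs 'a' => same
  Position 3: 'a' vs 'd' => differ
  Position 4: 'b' vs 'b' => same
Total differences (Hamming distance): 2

2


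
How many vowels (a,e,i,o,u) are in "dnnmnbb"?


Input: dnnmnbb
Checking each character:
  'd' at position 0: consonant
  'n' at position 1: consonant
  'n' at position 2: consonant
  'm' at position 3: consonant
  'n' at position 4: consonant
  'b' at position 5: consonant
  'b' at position 6: consonant
Total vowels: 0

0


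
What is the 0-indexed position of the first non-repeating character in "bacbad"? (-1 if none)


Input: bacbad
Character frequencies:
  'a': 2
  'b': 2
  'c': 1
  'd': 1
Scanning left to right for freq == 1:
  Position 0 ('b'): freq=2, skip
  Position 1 ('a'): freq=2, skip
  Position 2 ('c'): unique! => answer = 2

2


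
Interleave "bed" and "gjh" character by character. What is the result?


Interleaving "bed" and "gjh":
  Position 0: 'b' from first, 'g' from second => "bg"
  Position 1: 'e' from first, 'j' from second => "ej"
  Position 2: 'd' from first, 'h' from second => "dh"
Result: bgejdh

bgejdh


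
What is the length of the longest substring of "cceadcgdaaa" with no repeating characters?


Input: "cceadcgdaaa"
Sliding window (track last position of each char):
  Position 0 ('c'): window [0,0] length 1 -- new best
  Position 1 ('c'): repeat (last at 0), move window start to 1
  Position 1 ('c'): window [1,1] length 1
  Position 2 ('e'): window [1,2] length 2 -- new best
  Position 3 ('a'): window [1,3] length 3 -- new best
  Position 4 ('d'): window [1,4] length 4 -- new best
  Position 5 ('c'): repeat (last at 1), move window start to 2
  Position 5 ('c'): window [2,5] length 4
  Position 6 ('g'): window [2,6] length 5 -- new best
  Position 7 ('d'): repeat (last at 4), move window start to 5
  Position 7 ('d'): window [5,7] length 3
  Position 8 ('a'): window [5,8] length 4
  Position 9 ('a'): repeat (last at 8), move window start to 9
  Position 9 ('a'): window [9,9] length 1
  Position 10 ('a'): repeat (last at 9), move window start to 10
  Position 10 ('a'): window [10,10] length 1
Longest substring with no repeats: "eadcg" with length 5

5


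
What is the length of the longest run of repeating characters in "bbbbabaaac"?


Input: "bbbbabaaac"
Scanning for longest run:
  Position 1 ('b'): continues run of 'b', length=2
  Position 2 ('b'): continues run of 'b', length=3
  Position 3 ('b'): continues run of 'b', length=4
  Position 4 ('a'): new char, reset run to 1
  Position 5 ('b'): new char, reset run to 1
  Position 6 ('a'): new char, reset run to 1
  Position 7 ('a'): continues run of 'a', length=2
  Position 8 ('a'): continues run of 'a', length=3
  Position 9 ('c'): new char, reset run to 1
Longest run: 'b' with length 4

4


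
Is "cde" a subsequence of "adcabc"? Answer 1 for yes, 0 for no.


Check if "cde" is a subsequence of "adcabc"
Greedy scan:
  Position 0 ('a'): no match needed
  Position 1 ('d'): no match needed
  Position 2 ('c'): matches sub[0] = 'c'
  Position 3 ('a'): no match needed
  Position 4 ('b'): no match needed
  Position 5 ('c'): no match needed
Only matched 1/3 characters => not a subsequence

0


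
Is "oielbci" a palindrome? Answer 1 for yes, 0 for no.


Input: oielbci
Reversed: icbleio
  Compare pos 0 ('o') with pos 6 ('i'): MISMATCH
  Compare pos 1 ('i') with pos 5 ('c'): MISMATCH
  Compare pos 2 ('e') with pos 4 ('b'): MISMATCH
Result: not a palindrome

0


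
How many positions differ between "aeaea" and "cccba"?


Comparing "aeaea" and "cccba" position by position:
  Position 0: 'a' vs 'c' => DIFFER
  Position 1: 'e' vs 'c' => DIFFER
  Position 2: 'a' vs 'c' => DIFFER
  Position 3: 'e' vs 'b' => DIFFER
  Position 4: 'a' vs 'a' => same
Positions that differ: 4

4


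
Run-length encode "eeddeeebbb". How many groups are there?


Input: eeddeeebbb
Scanning for consecutive runs:
  Group 1: 'e' x 2 (positions 0-1)
  Group 2: 'd' x 2 (positions 2-3)
  Group 3: 'e' x 3 (positions 4-6)
  Group 4: 'b' x 3 (positions 7-9)
Total groups: 4

4


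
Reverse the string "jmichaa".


Input: jmichaa
Reading characters right to left:
  Position 6: 'a'
  Position 5: 'a'
  Position 4: 'h'
  Position 3: 'c'
  Position 2: 'i'
  Position 1: 'm'
  Position 0: 'j'
Reversed: aahcimj

aahcimj


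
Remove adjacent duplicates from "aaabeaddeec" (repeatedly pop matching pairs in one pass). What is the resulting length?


Input: aaabeaddeec
Stack-based adjacent duplicate removal:
  Read 'a': push. Stack: a
  Read 'a': matches stack top 'a' => pop. Stack: (empty)
  Read 'a': push. Stack: a
  Read 'b': push. Stack: ab
  Read 'e': push. Stack: abe
  Read 'a': push. Stack: abea
  Read 'd': push. Stack: abead
  Read 'd': matches stack top 'd' => pop. Stack: abea
  Read 'e': push. Stack: abeae
  Read 'e': matches stack top 'e' => pop. Stack: abea
  Read 'c': push. Stack: abeac
Final stack: "abeac" (length 5)

5


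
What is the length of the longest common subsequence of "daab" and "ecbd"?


LCS of "daab" and "ecbd"
DP table:
           e    c    b    d
      0    0    0    0    0
  d   0    0    0    0    1
  a   0    0    0    0    1
  a   0    0    0    0    1
  b   0    0    0    1    1
LCS length = dp[4][4] = 1

1


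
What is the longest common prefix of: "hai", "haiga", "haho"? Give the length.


Words: hai, haiga, haho
  Position 0: all 'h' => match
  Position 1: all 'a' => match
  Position 2: ('i', 'i', 'h') => mismatch, stop
LCP = "ha" (length 2)

2


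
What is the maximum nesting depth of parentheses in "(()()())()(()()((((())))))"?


Input: "(()()())()(()()((((())))))"
Tracking depth:
  Position 0 '(': depth becomes 1
  Position 1 '(': depth becomes 2
  Position 2 ')': depth becomes 1
  Position 3 '(': depth becomes 2
  Position 4 ')': depth becomes 1
  Position 5 '(': depth becomes 2
  Position 6 ')': depth becomes 1
  Position 7 ')': depth becomes 0
  Position 8 '(': depth becomes 1
  Position 9 ')': depth becomes 0
  Position 10 '(': depth becomes 1
  Position 11 '(': depth becomes 2
  Position 12 ')': depth becomes 1
  Position 13 '(': depth becomes 2
  Position 14 ')': depth becomes 1
  Position 15 '(': depth becomes 2
  Position 16 '(': depth becomes 3
  Position 17 '(': depth becomes 4
  Position 18 '(': depth becomes 5
  Position 19 '(': depth becomes 6
  Position 20 ')': depth becomes 5
  Position 21 ')': depth becomes 4
  Position 22 ')': depth becomes 3
  Position 23 ')': depth becomes 2
  Position 24 ')': depth becomes 1
  Position 25 ')': depth becomes 0
Maximum depth reached: 6

6


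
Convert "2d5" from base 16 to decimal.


Input: "2d5" in base 16
Positional expansion:
  Digit '2' (value 2) x 16^2 = 512
  Digit 'd' (value 13) x 16^1 = 208
  Digit '5' (value 5) x 16^0 = 5
Sum = 725

725


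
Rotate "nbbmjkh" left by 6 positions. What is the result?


Input: "nbbmjkh", rotate left by 6
First 6 characters: "nbbmjk"
Remaining characters: "h"
Concatenate remaining + first: "h" + "nbbmjk" = "hnbbmjk"

hnbbmjk


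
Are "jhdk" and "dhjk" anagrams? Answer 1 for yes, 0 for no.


Strings: "jhdk", "dhjk"
Sorted first:  dhjk
Sorted second: dhjk
Sorted forms match => anagrams

1


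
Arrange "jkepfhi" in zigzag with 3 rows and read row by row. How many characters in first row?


Zigzag "jkepfhi" into 3 rows:
Placing characters:
  'j' => row 0
  'k' => row 1
  'e' => row 2
  'p' => row 1
  'f' => row 0
  'h' => row 1
  'i' => row 2
Rows:
  Row 0: "jf"
  Row 1: "kph"
  Row 2: "ei"
First row length: 2

2


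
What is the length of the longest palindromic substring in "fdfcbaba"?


Input: "fdfcbaba"
Checking substrings for palindromes:
  [0:3] "fdf" (len 3) => palindrome
  [4:7] "bab" (len 3) => palindrome
  [5:8] "aba" (len 3) => palindrome
Longest palindromic substring: "fdf" with length 3

3


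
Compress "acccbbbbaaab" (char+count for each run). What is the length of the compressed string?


Input: acccbbbbaaab
Runs:
  'a' x 1 => "a1"
  'c' x 3 => "c3"
  'b' x 4 => "b4"
  'a' x 3 => "a3"
  'b' x 1 => "b1"
Compressed: "a1c3b4a3b1"
Compressed length: 10

10


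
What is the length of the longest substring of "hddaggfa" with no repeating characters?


Input: "hddaggfa"
Sliding window (track last position of each char):
  Position 0 ('h'): window [0,0] length 1 -- new best
  Position 1 ('d'): window [0,1] length 2 -- new best
  Position 2 ('d'): repeat (last at 1), move window start to 2
  Position 2 ('d'): window [2,2] length 1
  Position 3 ('a'): window [2,3] length 2
  Position 4 ('g'): window [2,4] length 3 -- new best
  Position 5 ('g'): repeat (last at 4), move window start to 5
  Position 5 ('g'): window [5,5] length 1
  Position 6 ('f'): window [5,6] length 2
  Position 7 ('a'): window [5,7] length 3
Longest substring with no repeats: "dag" with length 3

3


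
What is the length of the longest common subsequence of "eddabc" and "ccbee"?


LCS of "eddabc" and "ccbee"
DP table:
           c    c    b    e    e
      0    0    0    0    0    0
  e   0    0    0    0    1    1
  d   0    0    0    0    1    1
  d   0    0    0    0    1    1
  a   0    0    0    0    1    1
  b   0    0    0    1    1    1
  c   0    1    1    1    1    1
LCS length = dp[6][5] = 1

1


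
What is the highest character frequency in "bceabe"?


Input: bceabe
Character counts:
  'a': 1
  'b': 2
  'c': 1
  'e': 2
Maximum frequency: 2

2


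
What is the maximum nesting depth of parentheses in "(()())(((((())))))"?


Input: "(()())(((((())))))"
Tracking depth:
  Position 0 '(': depth becomes 1
  Position 1 '(': depth becomes 2
  Position 2 ')': depth becomes 1
  Position 3 '(': depth becomes 2
  Position 4 ')': depth becomes 1
  Position 5 ')': depth becomes 0
  Position 6 '(': depth becomes 1
  Position 7 '(': depth becomes 2
  Position 8 '(': depth becomes 3
  Position 9 '(': depth becomes 4
  Position 10 '(': depth becomes 5
  Position 11 '(': depth becomes 6
  Position 12 ')': depth becomes 5
  Position 13 ')': depth becomes 4
  Position 14 ')': depth becomes 3
  Position 15 ')': depth becomes 2
  Position 16 ')': depth becomes 1
  Position 17 ')': depth becomes 0
Maximum depth reached: 6

6
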